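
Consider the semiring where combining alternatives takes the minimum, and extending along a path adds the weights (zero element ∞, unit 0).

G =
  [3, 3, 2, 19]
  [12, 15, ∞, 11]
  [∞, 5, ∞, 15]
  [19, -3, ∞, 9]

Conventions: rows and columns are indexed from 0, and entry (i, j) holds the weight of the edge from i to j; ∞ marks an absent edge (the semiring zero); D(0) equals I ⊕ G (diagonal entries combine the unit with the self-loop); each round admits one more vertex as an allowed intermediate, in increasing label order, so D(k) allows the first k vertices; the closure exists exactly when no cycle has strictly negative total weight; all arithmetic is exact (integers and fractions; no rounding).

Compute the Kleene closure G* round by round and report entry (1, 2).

D(0):
  [0, 3, 2, 19]
  [12, 0, ∞, 11]
  [∞, 5, 0, 15]
  [19, -3, ∞, 0]
D(1):
  [0, 3, 2, 19]
  [12, 0, 14, 11]
  [∞, 5, 0, 15]
  [19, -3, 21, 0]
D(2):
  [0, 3, 2, 14]
  [12, 0, 14, 11]
  [17, 5, 0, 15]
  [9, -3, 11, 0]
D(3):
  [0, 3, 2, 14]
  [12, 0, 14, 11]
  [17, 5, 0, 15]
  [9, -3, 11, 0]
D(4):
  [0, 3, 2, 14]
  [12, 0, 14, 11]
  [17, 5, 0, 15]
  [9, -3, 11, 0]
Answer: G*[1][2] = 14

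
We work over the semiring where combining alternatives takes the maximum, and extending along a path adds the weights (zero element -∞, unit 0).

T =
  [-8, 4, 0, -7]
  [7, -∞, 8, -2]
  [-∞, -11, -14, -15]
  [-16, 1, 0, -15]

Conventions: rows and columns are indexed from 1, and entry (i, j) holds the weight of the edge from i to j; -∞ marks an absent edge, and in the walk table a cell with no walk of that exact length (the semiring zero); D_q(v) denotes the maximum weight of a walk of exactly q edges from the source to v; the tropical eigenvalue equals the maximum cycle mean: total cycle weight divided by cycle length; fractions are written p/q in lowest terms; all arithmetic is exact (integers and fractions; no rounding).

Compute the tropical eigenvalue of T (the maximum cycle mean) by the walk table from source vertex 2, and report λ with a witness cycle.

q=0: [-∞, 0, -∞, -∞]
q=1: [7, -∞, 8, -2]
q=2: [-1, 11, 7, 0]
q=3: [18, 3, 19, 9]
q=4: [10, 22, 18, 11]
Optimal cycle mean attained by: cycle 1->2->1, total 4 + 7, length 2.
Answer: λ = 11/2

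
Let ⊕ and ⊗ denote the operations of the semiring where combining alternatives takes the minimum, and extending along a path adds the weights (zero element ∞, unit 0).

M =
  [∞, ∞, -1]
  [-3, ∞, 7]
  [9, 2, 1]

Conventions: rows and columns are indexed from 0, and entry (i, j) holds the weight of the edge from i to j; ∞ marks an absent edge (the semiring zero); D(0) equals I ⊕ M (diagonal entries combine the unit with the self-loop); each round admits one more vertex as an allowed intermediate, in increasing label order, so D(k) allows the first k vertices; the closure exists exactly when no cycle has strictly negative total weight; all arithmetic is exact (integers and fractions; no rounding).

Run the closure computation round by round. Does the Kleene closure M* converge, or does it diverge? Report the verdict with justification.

D(0):
  [0, ∞, -1]
  [-3, 0, 7]
  [9, 2, 0]
D(1):
  [0, ∞, -1]
  [-3, 0, -4]
  [9, 2, 0]
Detection: at round 2, diagonal entry (2, 2) turns strictly negative.
Key observation: the cycle 2->1->0->2 has total weight 2 + (-3) + (-1), which is strictly negative.
Answer: DIVERGES — negative cycle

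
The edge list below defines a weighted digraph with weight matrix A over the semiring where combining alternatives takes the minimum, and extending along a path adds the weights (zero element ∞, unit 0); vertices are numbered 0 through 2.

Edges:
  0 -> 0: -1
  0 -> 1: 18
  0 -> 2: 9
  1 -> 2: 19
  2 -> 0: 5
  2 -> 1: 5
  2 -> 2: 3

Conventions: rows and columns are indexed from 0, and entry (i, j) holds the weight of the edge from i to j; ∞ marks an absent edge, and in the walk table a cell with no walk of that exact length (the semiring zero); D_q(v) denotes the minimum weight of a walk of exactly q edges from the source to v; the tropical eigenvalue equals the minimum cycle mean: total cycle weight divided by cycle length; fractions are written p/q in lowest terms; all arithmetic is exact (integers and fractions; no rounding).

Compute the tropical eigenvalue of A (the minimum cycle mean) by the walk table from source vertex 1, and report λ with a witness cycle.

q=0: [∞, 0, ∞]
q=1: [∞, ∞, 19]
q=2: [24, 24, 22]
q=3: [23, 27, 25]
Optimal cycle mean attained by: cycle 0->0, total (-1), length 1.
Answer: λ = -1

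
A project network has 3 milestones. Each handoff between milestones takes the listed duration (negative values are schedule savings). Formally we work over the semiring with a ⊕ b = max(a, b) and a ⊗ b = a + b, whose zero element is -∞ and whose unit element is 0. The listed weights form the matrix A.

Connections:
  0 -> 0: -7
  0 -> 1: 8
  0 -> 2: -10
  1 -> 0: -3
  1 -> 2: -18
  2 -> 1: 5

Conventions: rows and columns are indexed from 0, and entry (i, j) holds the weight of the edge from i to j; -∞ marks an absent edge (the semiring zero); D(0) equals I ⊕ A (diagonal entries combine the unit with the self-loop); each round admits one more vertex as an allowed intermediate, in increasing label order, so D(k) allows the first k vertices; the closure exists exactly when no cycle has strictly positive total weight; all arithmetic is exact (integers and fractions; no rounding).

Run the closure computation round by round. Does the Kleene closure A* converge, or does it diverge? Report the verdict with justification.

D(0):
  [0, 8, -10]
  [-3, 0, -18]
  [-∞, 5, 0]
Detection: at round 1, diagonal entry (1, 1) turns strictly positive.
Key observation: the cycle 1->0->1 has total weight (-3) + 8, which is strictly positive.
Answer: DIVERGES — positive cycle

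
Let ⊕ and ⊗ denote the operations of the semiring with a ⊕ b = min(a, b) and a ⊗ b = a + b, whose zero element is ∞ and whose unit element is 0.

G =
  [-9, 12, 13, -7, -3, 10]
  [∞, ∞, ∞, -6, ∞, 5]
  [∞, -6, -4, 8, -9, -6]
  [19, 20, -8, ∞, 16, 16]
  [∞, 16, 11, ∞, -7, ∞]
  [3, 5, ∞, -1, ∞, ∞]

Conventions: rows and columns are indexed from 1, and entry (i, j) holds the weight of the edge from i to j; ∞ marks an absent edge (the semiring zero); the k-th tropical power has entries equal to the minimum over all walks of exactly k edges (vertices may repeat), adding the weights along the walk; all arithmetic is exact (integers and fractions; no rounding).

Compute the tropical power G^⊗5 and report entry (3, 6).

G^⊗2:
  [-18, 3, -15, -16, -12, 1]
  [8, 10, -14, 4, 10, 10]
  [-3, -10, -8, -12, -16, -10]
  [10, -14, -12, 0, -17, -14]
  [∞, 5, 4, 10, -14, 5]
  [-6, 15, -9, -4, 0, 10]
G^⊗3:
  [-27, -21, -24, -25, -24, -21]
  [-1, -20, -18, -6, -23, -20]
  [-12, -14, -20, -16, -23, -14]
  [-11, -18, -16, -20, -24, -18]
  [8, -2, -3, -1, -21, -2]
  [-15, -15, -13, -13, -18, -15]
G^⊗4:
  [-36, -30, -33, -34, -33, -30]
  [-17, -24, -22, -26, -30, -24]
  [-21, -26, -24, -20, -30, -26]
  [-20, -22, -28, -24, -31, -22]
  [-1, -9, -10, -8, -28, -9]
  [-24, -19, -21, -22, -25, -19]
G^⊗5:
  [-45, -39, -42, -43, -42, -39]
  [-26, -28, -34, -30, -37, -28]
  [-30, -30, -28, -32, -37, -30]
  [-29, -34, -32, -28, -38, -34]
  [-10, -16, -17, -15, -35, -16]
  [-33, -27, -30, -31, -32, -27]
Key observation: the optimum is the walk 3->2->4->3->3->6, with weight (-6) + (-6) + (-8) + (-4) + (-6) = -30.
Optimal value attained by: walk 3->2->4->3->3->6.
Answer: (G^⊗5)[3][6] = -30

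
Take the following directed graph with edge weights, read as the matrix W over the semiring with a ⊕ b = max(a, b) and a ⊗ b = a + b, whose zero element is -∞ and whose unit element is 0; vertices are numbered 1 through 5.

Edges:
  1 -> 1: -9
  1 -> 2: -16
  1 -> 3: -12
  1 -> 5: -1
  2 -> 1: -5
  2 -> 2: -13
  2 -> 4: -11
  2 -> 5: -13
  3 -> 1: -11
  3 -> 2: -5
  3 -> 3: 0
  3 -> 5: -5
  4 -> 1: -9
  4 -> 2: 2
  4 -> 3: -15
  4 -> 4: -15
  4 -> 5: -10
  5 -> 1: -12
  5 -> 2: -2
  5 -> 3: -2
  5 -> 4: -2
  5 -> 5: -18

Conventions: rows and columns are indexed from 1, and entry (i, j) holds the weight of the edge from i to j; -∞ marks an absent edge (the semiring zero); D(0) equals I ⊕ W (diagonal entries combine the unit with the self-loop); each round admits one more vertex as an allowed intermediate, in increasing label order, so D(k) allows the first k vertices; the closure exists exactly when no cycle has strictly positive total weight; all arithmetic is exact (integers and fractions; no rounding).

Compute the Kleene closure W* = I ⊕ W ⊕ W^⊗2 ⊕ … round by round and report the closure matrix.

D(0):
  [0, -16, -12, -∞, -1]
  [-5, 0, -∞, -11, -13]
  [-11, -5, 0, -∞, -5]
  [-9, 2, -15, 0, -10]
  [-12, -2, -2, -2, 0]
D(1):
  [0, -16, -12, -∞, -1]
  [-5, 0, -17, -11, -6]
  [-11, -5, 0, -∞, -5]
  [-9, 2, -15, 0, -10]
  [-12, -2, -2, -2, 0]
D(2):
  [0, -16, -12, -27, -1]
  [-5, 0, -17, -11, -6]
  [-10, -5, 0, -16, -5]
  [-3, 2, -15, 0, -4]
  [-7, -2, -2, -2, 0]
D(3):
  [0, -16, -12, -27, -1]
  [-5, 0, -17, -11, -6]
  [-10, -5, 0, -16, -5]
  [-3, 2, -15, 0, -4]
  [-7, -2, -2, -2, 0]
D(4):
  [0, -16, -12, -27, -1]
  [-5, 0, -17, -11, -6]
  [-10, -5, 0, -16, -5]
  [-3, 2, -15, 0, -4]
  [-5, 0, -2, -2, 0]
D(5):
  [0, -1, -3, -3, -1]
  [-5, 0, -8, -8, -6]
  [-10, -5, 0, -7, -5]
  [-3, 2, -6, 0, -4]
  [-5, 0, -2, -2, 0]
Answer: W* = [[0, -1, -3, -3, -1], [-5, 0, -8, -8, -6], [-10, -5, 0, -7, -5], [-3, 2, -6, 0, -4], [-5, 0, -2, -2, 0]]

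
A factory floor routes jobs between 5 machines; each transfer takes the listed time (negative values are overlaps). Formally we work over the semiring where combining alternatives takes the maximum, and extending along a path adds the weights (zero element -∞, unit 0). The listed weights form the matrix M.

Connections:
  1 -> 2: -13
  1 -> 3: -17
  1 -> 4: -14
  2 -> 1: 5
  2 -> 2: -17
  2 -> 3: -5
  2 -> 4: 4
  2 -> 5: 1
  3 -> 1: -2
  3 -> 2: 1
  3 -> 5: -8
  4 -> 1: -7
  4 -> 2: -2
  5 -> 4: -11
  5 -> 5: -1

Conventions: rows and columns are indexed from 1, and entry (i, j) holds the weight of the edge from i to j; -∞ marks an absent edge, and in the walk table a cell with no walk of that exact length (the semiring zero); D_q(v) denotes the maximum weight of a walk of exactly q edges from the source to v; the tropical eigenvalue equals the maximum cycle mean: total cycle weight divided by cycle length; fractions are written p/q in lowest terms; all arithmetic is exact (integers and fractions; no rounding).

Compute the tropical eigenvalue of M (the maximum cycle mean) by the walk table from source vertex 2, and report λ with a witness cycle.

q=0: [-∞, 0, -∞, -∞, -∞]
q=1: [5, -17, -5, 4, 1]
q=2: [-3, 2, -12, -9, 0]
q=3: [7, -11, -3, 6, 3]
q=4: [-1, 4, -10, -7, 2]
q=5: [9, -9, -1, 8, 5]
Optimal cycle mean attained by: cycle 2->4->2, total 4 + (-2), length 2.
Answer: λ = 1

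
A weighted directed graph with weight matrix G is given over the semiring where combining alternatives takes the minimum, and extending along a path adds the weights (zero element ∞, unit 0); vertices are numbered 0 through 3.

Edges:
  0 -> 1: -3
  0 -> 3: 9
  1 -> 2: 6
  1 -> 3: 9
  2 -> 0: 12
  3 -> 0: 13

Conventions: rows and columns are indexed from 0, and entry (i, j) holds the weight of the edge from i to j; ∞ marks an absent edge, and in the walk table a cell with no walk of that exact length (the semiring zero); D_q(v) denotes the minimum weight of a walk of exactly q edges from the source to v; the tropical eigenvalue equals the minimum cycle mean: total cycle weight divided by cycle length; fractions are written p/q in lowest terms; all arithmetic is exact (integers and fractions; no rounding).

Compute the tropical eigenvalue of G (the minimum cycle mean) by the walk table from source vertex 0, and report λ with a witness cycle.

q=0: [0, ∞, ∞, ∞]
q=1: [∞, -3, ∞, 9]
q=2: [22, ∞, 3, 6]
q=3: [15, 19, ∞, 31]
q=4: [44, 12, 25, 24]
Optimal cycle mean attained by: cycle 0->1->2->0, total (-3) + 6 + 12, length 3.
Answer: λ = 5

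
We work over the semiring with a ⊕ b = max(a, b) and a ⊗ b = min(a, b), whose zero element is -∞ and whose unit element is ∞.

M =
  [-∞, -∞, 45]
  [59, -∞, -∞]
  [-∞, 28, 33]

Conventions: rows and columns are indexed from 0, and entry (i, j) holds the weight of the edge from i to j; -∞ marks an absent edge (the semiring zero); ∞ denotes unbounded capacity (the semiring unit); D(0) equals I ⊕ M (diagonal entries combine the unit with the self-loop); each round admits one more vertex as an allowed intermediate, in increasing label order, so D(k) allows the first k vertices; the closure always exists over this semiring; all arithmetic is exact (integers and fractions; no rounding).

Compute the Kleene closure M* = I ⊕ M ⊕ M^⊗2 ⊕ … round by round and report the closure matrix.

D(0):
  [∞, -∞, 45]
  [59, ∞, -∞]
  [-∞, 28, ∞]
D(1):
  [∞, -∞, 45]
  [59, ∞, 45]
  [-∞, 28, ∞]
D(2):
  [∞, -∞, 45]
  [59, ∞, 45]
  [28, 28, ∞]
D(3):
  [∞, 28, 45]
  [59, ∞, 45]
  [28, 28, ∞]
Answer: M* = [[∞, 28, 45], [59, ∞, 45], [28, 28, ∞]]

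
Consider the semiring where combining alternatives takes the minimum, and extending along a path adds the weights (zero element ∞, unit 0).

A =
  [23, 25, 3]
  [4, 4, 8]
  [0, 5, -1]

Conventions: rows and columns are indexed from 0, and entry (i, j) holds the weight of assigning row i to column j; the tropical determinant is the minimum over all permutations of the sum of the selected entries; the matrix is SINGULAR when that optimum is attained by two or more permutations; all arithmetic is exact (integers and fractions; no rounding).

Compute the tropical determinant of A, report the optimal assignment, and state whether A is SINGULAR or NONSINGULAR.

σ = (0, 1, 2): 23 + 4 + (-1) = 26
σ = (0, 2, 1): 23 + 8 + 5 = 36
σ = (1, 0, 2): 25 + 4 + (-1) = 28
σ = (1, 2, 0): 25 + 8 + 0 = 33
σ = (2, 0, 1): 3 + 4 + 5 = 12
σ = (2, 1, 0): 3 + 4 + 0 = 7
Optimal value attained by: σ = (2, 1, 0).
Answer: det⊕(A) = 7; verdict: NONSINGULAR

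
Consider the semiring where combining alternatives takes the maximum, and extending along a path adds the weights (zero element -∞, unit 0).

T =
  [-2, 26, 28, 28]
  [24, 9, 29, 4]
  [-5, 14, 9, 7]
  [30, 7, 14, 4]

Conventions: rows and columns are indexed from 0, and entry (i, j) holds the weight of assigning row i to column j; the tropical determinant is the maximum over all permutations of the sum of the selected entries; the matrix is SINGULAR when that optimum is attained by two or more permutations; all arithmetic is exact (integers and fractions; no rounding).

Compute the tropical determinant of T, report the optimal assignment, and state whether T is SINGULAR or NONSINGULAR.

σ = (0, 1, 2, 3): (-2) + 9 + 9 + 4 = 20
σ = (0, 1, 3, 2): (-2) + 9 + 7 + 14 = 28
σ = (0, 2, 1, 3): (-2) + 29 + 14 + 4 = 45
σ = (0, 2, 3, 1): (-2) + 29 + 7 + 7 = 41
σ = (0, 3, 1, 2): (-2) + 4 + 14 + 14 = 30
σ = (0, 3, 2, 1): (-2) + 4 + 9 + 7 = 18
σ = (1, 0, 2, 3): 26 + 24 + 9 + 4 = 63
σ = (1, 0, 3, 2): 26 + 24 + 7 + 14 = 71
σ = (1, 2, 0, 3): 26 + 29 + (-5) + 4 = 54
σ = (1, 2, 3, 0): 26 + 29 + 7 + 30 = 92
σ = (1, 3, 0, 2): 26 + 4 + (-5) + 14 = 39
σ = (1, 3, 2, 0): 26 + 4 + 9 + 30 = 69
σ = (2, 0, 1, 3): 28 + 24 + 14 + 4 = 70
σ = (2, 0, 3, 1): 28 + 24 + 7 + 7 = 66
σ = (2, 1, 0, 3): 28 + 9 + (-5) + 4 = 36
σ = (2, 1, 3, 0): 28 + 9 + 7 + 30 = 74
σ = (2, 3, 0, 1): 28 + 4 + (-5) + 7 = 34
σ = (2, 3, 1, 0): 28 + 4 + 14 + 30 = 76
σ = (3, 0, 1, 2): 28 + 24 + 14 + 14 = 80
σ = (3, 0, 2, 1): 28 + 24 + 9 + 7 = 68
σ = (3, 1, 0, 2): 28 + 9 + (-5) + 14 = 46
σ = (3, 1, 2, 0): 28 + 9 + 9 + 30 = 76
σ = (3, 2, 0, 1): 28 + 29 + (-5) + 7 = 59
σ = (3, 2, 1, 0): 28 + 29 + 14 + 30 = 101
Optimal value attained by: σ = (3, 2, 1, 0).
Answer: det⊕(T) = 101; verdict: NONSINGULAR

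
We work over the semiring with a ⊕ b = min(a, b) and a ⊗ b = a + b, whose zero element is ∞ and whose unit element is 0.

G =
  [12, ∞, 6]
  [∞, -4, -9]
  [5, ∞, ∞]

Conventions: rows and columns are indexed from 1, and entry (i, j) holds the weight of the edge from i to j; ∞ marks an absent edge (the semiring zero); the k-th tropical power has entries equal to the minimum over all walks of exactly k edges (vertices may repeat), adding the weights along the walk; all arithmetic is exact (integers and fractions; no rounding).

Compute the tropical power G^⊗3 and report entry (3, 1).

G^⊗2:
  [11, ∞, 18]
  [-4, -8, -13]
  [17, ∞, 11]
G^⊗3:
  [23, ∞, 17]
  [-8, -12, -17]
  [16, ∞, 23]
Key observation: the optimum is the walk 3->1->3->1, with weight 5 + 6 + 5 = 16.
Optimal value attained by: walk 3->1->3->1.
Answer: (G^⊗3)[3][1] = 16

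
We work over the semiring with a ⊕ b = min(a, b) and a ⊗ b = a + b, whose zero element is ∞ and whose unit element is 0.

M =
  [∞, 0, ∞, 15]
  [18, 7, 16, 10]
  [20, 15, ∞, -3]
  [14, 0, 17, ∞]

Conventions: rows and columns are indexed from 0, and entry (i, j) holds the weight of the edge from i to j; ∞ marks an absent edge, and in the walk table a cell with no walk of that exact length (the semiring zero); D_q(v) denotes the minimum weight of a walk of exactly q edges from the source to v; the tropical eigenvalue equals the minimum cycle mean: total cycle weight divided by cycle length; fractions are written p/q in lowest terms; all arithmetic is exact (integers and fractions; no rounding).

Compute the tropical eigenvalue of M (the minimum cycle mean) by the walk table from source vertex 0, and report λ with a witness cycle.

q=0: [0, ∞, ∞, ∞]
q=1: [∞, 0, ∞, 15]
q=2: [18, 7, 16, 10]
q=3: [24, 10, 23, 13]
q=4: [27, 13, 26, 20]
Optimal cycle mean attained by: cycle 1->2->3->1, total 16 + (-3) + 0, length 3.
Answer: λ = 13/3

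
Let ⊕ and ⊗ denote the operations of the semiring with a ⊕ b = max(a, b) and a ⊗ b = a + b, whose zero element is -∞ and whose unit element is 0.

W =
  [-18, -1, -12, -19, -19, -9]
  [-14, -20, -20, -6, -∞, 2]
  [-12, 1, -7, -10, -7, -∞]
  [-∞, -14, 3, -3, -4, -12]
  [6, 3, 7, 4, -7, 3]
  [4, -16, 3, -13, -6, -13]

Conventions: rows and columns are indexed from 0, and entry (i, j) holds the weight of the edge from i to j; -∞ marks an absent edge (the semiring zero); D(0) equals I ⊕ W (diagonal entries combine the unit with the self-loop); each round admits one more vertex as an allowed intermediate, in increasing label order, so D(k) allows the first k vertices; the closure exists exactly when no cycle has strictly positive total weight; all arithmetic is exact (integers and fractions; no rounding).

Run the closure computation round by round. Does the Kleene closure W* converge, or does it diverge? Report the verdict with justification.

D(0):
  [0, -1, -12, -19, -19, -9]
  [-14, 0, -20, -6, -∞, 2]
  [-12, 1, 0, -10, -7, -∞]
  [-∞, -14, 3, 0, -4, -12]
  [6, 3, 7, 4, 0, 3]
  [4, -16, 3, -13, -6, 0]
D(1):
  [0, -1, -12, -19, -19, -9]
  [-14, 0, -20, -6, -33, 2]
  [-12, 1, 0, -10, -7, -21]
  [-∞, -14, 3, 0, -4, -12]
  [6, 5, 7, 4, 0, 3]
  [4, 3, 3, -13, -6, 0]
Detection: at round 2, diagonal entry (5, 5) turns strictly positive.
Key observation: the cycle 5->0->1->5 has total weight 4 + (-1) + 2, which is strictly positive.
Answer: DIVERGES — positive cycle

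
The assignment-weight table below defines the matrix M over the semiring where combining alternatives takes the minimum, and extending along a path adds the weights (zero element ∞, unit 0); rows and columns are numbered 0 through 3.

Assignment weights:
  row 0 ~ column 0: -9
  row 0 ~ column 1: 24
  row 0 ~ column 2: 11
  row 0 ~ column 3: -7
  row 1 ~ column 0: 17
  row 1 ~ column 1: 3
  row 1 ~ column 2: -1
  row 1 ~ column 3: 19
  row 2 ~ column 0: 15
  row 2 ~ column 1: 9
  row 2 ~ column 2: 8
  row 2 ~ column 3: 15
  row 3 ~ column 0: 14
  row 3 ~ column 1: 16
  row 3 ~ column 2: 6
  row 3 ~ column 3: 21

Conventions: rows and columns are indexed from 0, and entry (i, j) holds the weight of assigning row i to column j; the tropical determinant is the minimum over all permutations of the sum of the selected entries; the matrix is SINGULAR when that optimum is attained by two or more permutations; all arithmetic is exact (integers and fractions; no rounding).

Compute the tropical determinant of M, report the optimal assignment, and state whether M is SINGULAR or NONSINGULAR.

σ = (0, 1, 2, 3): (-9) + 3 + 8 + 21 = 23
σ = (0, 1, 3, 2): (-9) + 3 + 15 + 6 = 15
σ = (0, 2, 1, 3): (-9) + (-1) + 9 + 21 = 20
σ = (0, 2, 3, 1): (-9) + (-1) + 15 + 16 = 21
σ = (0, 3, 1, 2): (-9) + 19 + 9 + 6 = 25
σ = (0, 3, 2, 1): (-9) + 19 + 8 + 16 = 34
σ = (1, 0, 2, 3): 24 + 17 + 8 + 21 = 70
σ = (1, 0, 3, 2): 24 + 17 + 15 + 6 = 62
σ = (1, 2, 0, 3): 24 + (-1) + 15 + 21 = 59
σ = (1, 2, 3, 0): 24 + (-1) + 15 + 14 = 52
σ = (1, 3, 0, 2): 24 + 19 + 15 + 6 = 64
σ = (1, 3, 2, 0): 24 + 19 + 8 + 14 = 65
σ = (2, 0, 1, 3): 11 + 17 + 9 + 21 = 58
σ = (2, 0, 3, 1): 11 + 17 + 15 + 16 = 59
σ = (2, 1, 0, 3): 11 + 3 + 15 + 21 = 50
σ = (2, 1, 3, 0): 11 + 3 + 15 + 14 = 43
σ = (2, 3, 0, 1): 11 + 19 + 15 + 16 = 61
σ = (2, 3, 1, 0): 11 + 19 + 9 + 14 = 53
σ = (3, 0, 1, 2): (-7) + 17 + 9 + 6 = 25
σ = (3, 0, 2, 1): (-7) + 17 + 8 + 16 = 34
σ = (3, 1, 0, 2): (-7) + 3 + 15 + 6 = 17
σ = (3, 1, 2, 0): (-7) + 3 + 8 + 14 = 18
σ = (3, 2, 0, 1): (-7) + (-1) + 15 + 16 = 23
σ = (3, 2, 1, 0): (-7) + (-1) + 9 + 14 = 15
Optimal value attained by: σ = (0, 1, 3, 2).
Answer: det⊕(M) = 15; verdict: SINGULAR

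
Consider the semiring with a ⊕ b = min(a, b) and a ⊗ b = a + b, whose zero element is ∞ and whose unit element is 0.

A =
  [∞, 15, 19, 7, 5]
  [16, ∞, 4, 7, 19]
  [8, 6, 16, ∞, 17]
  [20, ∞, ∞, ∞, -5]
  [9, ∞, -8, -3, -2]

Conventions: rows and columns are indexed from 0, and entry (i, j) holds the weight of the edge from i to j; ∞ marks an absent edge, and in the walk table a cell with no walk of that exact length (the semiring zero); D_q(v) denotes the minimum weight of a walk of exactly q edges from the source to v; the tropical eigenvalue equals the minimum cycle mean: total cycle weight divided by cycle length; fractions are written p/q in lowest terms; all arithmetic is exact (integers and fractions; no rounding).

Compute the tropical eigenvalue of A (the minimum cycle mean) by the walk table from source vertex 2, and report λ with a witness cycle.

q=0: [∞, ∞, 0, ∞, ∞]
q=1: [8, 6, 16, ∞, 17]
q=2: [22, 22, 9, 13, 13]
q=3: [17, 15, 5, 10, 8]
q=4: [13, 11, 0, 5, 5]
q=5: [8, 6, -3, 2, 0]
Optimal cycle mean attained by: cycle 3->4->3, total (-5) + (-3), length 2.
Answer: λ = -4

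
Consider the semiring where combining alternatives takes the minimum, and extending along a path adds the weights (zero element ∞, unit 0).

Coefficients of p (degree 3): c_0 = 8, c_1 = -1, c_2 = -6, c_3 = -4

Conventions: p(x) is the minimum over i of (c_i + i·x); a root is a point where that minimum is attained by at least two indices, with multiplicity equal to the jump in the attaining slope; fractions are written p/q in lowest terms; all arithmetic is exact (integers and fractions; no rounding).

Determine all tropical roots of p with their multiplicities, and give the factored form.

hull edge (i=0, c=8) to (i=1, c=-1): slope -9, span 1
hull edge (i=1, c=-1) to (i=2, c=-6): slope -5, span 1
hull edge (i=2, c=-6) to (i=3, c=-4): slope 2, span 1
Factored form: p(x) = -4 ⊗ (x ⊕ (-2)) ⊗ (x ⊕ 5) ⊗ (x ⊕ 9)
Answer: roots = -2 (mult 1), 5 (mult 1), 9 (mult 1)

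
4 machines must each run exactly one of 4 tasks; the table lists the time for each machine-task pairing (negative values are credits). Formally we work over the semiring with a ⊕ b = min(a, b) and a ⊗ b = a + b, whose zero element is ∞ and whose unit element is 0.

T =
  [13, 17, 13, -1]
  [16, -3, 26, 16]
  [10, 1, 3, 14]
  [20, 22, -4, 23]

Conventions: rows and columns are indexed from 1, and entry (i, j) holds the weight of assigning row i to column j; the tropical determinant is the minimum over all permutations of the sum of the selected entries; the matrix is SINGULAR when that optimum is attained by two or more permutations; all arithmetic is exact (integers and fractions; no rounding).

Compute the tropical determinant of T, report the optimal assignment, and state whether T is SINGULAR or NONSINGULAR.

σ = (1, 2, 3, 4): 13 + (-3) + 3 + 23 = 36
σ = (1, 2, 4, 3): 13 + (-3) + 14 + (-4) = 20
σ = (1, 3, 2, 4): 13 + 26 + 1 + 23 = 63
σ = (1, 3, 4, 2): 13 + 26 + 14 + 22 = 75
σ = (1, 4, 2, 3): 13 + 16 + 1 + (-4) = 26
σ = (1, 4, 3, 2): 13 + 16 + 3 + 22 = 54
σ = (2, 1, 3, 4): 17 + 16 + 3 + 23 = 59
σ = (2, 1, 4, 3): 17 + 16 + 14 + (-4) = 43
σ = (2, 3, 1, 4): 17 + 26 + 10 + 23 = 76
σ = (2, 3, 4, 1): 17 + 26 + 14 + 20 = 77
σ = (2, 4, 1, 3): 17 + 16 + 10 + (-4) = 39
σ = (2, 4, 3, 1): 17 + 16 + 3 + 20 = 56
σ = (3, 1, 2, 4): 13 + 16 + 1 + 23 = 53
σ = (3, 1, 4, 2): 13 + 16 + 14 + 22 = 65
σ = (3, 2, 1, 4): 13 + (-3) + 10 + 23 = 43
σ = (3, 2, 4, 1): 13 + (-3) + 14 + 20 = 44
σ = (3, 4, 1, 2): 13 + 16 + 10 + 22 = 61
σ = (3, 4, 2, 1): 13 + 16 + 1 + 20 = 50
σ = (4, 1, 2, 3): (-1) + 16 + 1 + (-4) = 12
σ = (4, 1, 3, 2): (-1) + 16 + 3 + 22 = 40
σ = (4, 2, 1, 3): (-1) + (-3) + 10 + (-4) = 2
σ = (4, 2, 3, 1): (-1) + (-3) + 3 + 20 = 19
σ = (4, 3, 1, 2): (-1) + 26 + 10 + 22 = 57
σ = (4, 3, 2, 1): (-1) + 26 + 1 + 20 = 46
Optimal value attained by: σ = (4, 2, 1, 3).
Answer: det⊕(T) = 2; verdict: NONSINGULAR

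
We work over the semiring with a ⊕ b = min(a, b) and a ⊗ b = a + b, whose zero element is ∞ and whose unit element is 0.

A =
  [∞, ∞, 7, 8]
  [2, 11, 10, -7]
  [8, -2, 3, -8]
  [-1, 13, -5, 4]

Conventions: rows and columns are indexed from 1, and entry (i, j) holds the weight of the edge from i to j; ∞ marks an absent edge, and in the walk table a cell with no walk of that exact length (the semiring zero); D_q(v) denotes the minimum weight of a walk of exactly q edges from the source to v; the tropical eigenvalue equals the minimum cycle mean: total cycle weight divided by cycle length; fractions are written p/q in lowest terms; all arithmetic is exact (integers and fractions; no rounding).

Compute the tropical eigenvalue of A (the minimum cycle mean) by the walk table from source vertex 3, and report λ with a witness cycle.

q=0: [∞, ∞, 0, ∞]
q=1: [8, -2, 3, -8]
q=2: [-9, 1, -13, -9]
q=3: [-10, -15, -14, -21]
q=4: [-22, -16, -26, -22]
Optimal cycle mean attained by: cycle 3->4->3, total (-8) + (-5), length 2.
Answer: λ = -13/2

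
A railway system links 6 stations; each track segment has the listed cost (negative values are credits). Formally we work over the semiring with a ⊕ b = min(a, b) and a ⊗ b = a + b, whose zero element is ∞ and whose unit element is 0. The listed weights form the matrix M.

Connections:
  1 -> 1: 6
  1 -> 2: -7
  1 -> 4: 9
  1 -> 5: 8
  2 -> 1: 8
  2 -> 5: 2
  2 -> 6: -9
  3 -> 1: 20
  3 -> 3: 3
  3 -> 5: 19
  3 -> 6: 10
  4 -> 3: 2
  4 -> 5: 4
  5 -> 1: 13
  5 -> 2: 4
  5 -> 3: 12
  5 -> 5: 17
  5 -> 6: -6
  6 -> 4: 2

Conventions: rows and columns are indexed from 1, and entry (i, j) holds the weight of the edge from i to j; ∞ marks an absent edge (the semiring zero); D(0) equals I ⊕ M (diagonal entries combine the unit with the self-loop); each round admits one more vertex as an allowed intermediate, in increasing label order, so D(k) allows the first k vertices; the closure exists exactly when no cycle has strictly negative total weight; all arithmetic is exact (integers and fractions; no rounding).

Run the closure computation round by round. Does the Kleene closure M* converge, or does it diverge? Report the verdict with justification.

D(0):
  [0, -7, ∞, 9, 8, ∞]
  [8, 0, ∞, ∞, 2, -9]
  [20, ∞, 0, ∞, 19, 10]
  [∞, ∞, 2, 0, 4, ∞]
  [13, 4, 12, ∞, 0, -6]
  [∞, ∞, ∞, 2, ∞, 0]
D(1):
  [0, -7, ∞, 9, 8, ∞]
  [8, 0, ∞, 17, 2, -9]
  [20, 13, 0, 29, 19, 10]
  [∞, ∞, 2, 0, 4, ∞]
  [13, 4, 12, 22, 0, -6]
  [∞, ∞, ∞, 2, ∞, 0]
D(2):
  [0, -7, ∞, 9, -5, -16]
  [8, 0, ∞, 17, 2, -9]
  [20, 13, 0, 29, 15, 4]
  [∞, ∞, 2, 0, 4, ∞]
  [12, 4, 12, 21, 0, -6]
  [∞, ∞, ∞, 2, ∞, 0]
D(3):
  [0, -7, ∞, 9, -5, -16]
  [8, 0, ∞, 17, 2, -9]
  [20, 13, 0, 29, 15, 4]
  [22, 15, 2, 0, 4, 6]
  [12, 4, 12, 21, 0, -6]
  [∞, ∞, ∞, 2, ∞, 0]
D(4):
  [0, -7, 11, 9, -5, -16]
  [8, 0, 19, 17, 2, -9]
  [20, 13, 0, 29, 15, 4]
  [22, 15, 2, 0, 4, 6]
  [12, 4, 12, 21, 0, -6]
  [24, 17, 4, 2, 6, 0]
D(5):
  [0, -7, 7, 9, -5, -16]
  [8, 0, 14, 17, 2, -9]
  [20, 13, 0, 29, 15, 4]
  [16, 8, 2, 0, 4, -2]
  [12, 4, 12, 21, 0, -6]
  [18, 10, 4, 2, 6, 0]
D(6):
  [0, -7, -12, -14, -10, -16]
  [8, 0, -5, -7, -3, -9]
  [20, 13, 0, 6, 10, 4]
  [16, 8, 2, 0, 4, -2]
  [12, 4, -2, -4, 0, -6]
  [18, 10, 4, 2, 6, 0]
Key observation: every diagonal entry stays at the unit through all rounds, so no improving cycle exists.
Answer: CONVERGES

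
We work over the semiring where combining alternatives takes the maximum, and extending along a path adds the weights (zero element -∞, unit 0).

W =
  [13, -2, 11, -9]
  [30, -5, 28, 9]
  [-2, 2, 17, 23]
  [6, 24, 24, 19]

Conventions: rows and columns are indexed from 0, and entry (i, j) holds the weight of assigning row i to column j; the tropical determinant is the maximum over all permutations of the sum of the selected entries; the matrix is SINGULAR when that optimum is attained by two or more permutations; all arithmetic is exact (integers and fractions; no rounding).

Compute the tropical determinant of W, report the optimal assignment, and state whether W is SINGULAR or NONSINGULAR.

σ = (0, 1, 2, 3): 13 + (-5) + 17 + 19 = 44
σ = (0, 1, 3, 2): 13 + (-5) + 23 + 24 = 55
σ = (0, 2, 1, 3): 13 + 28 + 2 + 19 = 62
σ = (0, 2, 3, 1): 13 + 28 + 23 + 24 = 88
σ = (0, 3, 1, 2): 13 + 9 + 2 + 24 = 48
σ = (0, 3, 2, 1): 13 + 9 + 17 + 24 = 63
σ = (1, 0, 2, 3): (-2) + 30 + 17 + 19 = 64
σ = (1, 0, 3, 2): (-2) + 30 + 23 + 24 = 75
σ = (1, 2, 0, 3): (-2) + 28 + (-2) + 19 = 43
σ = (1, 2, 3, 0): (-2) + 28 + 23 + 6 = 55
σ = (1, 3, 0, 2): (-2) + 9 + (-2) + 24 = 29
σ = (1, 3, 2, 0): (-2) + 9 + 17 + 6 = 30
σ = (2, 0, 1, 3): 11 + 30 + 2 + 19 = 62
σ = (2, 0, 3, 1): 11 + 30 + 23 + 24 = 88
σ = (2, 1, 0, 3): 11 + (-5) + (-2) + 19 = 23
σ = (2, 1, 3, 0): 11 + (-5) + 23 + 6 = 35
σ = (2, 3, 0, 1): 11 + 9 + (-2) + 24 = 42
σ = (2, 3, 1, 0): 11 + 9 + 2 + 6 = 28
σ = (3, 0, 1, 2): (-9) + 30 + 2 + 24 = 47
σ = (3, 0, 2, 1): (-9) + 30 + 17 + 24 = 62
σ = (3, 1, 0, 2): (-9) + (-5) + (-2) + 24 = 8
σ = (3, 1, 2, 0): (-9) + (-5) + 17 + 6 = 9
σ = (3, 2, 0, 1): (-9) + 28 + (-2) + 24 = 41
σ = (3, 2, 1, 0): (-9) + 28 + 2 + 6 = 27
Optimal value attained by: σ = (0, 2, 3, 1).
Answer: det⊕(W) = 88; verdict: SINGULAR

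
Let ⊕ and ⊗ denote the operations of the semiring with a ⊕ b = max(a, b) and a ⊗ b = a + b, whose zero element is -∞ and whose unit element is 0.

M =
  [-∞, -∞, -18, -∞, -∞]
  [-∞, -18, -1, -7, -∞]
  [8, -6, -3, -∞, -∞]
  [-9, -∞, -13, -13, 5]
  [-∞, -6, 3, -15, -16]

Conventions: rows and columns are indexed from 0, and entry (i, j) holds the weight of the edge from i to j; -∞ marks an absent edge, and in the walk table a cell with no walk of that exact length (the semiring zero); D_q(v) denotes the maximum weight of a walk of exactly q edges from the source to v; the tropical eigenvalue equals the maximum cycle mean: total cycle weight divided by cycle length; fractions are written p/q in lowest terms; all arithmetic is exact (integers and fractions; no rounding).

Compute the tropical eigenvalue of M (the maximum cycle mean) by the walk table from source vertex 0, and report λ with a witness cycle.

q=0: [0, -∞, -∞, -∞, -∞]
q=1: [-∞, -∞, -18, -∞, -∞]
q=2: [-10, -24, -21, -∞, -∞]
q=3: [-13, -27, -24, -31, -∞]
q=4: [-16, -30, -27, -34, -26]
q=5: [-19, -32, -23, -37, -29]
Optimal cycle mean attained by: cycle 1->3->4->2->1, total (-7) + 5 + 3 + (-6), length 4.
Answer: λ = -5/4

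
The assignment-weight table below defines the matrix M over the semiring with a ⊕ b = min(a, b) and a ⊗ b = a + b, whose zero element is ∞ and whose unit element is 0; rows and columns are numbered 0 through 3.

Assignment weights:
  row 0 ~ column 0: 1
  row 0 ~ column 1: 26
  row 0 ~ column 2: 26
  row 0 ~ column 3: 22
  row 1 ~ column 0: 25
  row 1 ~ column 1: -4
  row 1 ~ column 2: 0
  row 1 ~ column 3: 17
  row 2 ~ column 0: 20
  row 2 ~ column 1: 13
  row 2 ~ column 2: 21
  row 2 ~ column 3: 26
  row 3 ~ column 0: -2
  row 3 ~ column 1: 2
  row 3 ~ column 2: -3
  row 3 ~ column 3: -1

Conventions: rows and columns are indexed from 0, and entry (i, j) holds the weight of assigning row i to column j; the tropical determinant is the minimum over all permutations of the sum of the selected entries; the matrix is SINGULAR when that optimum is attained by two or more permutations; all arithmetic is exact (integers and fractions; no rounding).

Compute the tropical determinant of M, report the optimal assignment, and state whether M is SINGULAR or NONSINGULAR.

σ = (0, 1, 2, 3): 1 + (-4) + 21 + (-1) = 17
σ = (0, 1, 3, 2): 1 + (-4) + 26 + (-3) = 20
σ = (0, 2, 1, 3): 1 + 0 + 13 + (-1) = 13
σ = (0, 2, 3, 1): 1 + 0 + 26 + 2 = 29
σ = (0, 3, 1, 2): 1 + 17 + 13 + (-3) = 28
σ = (0, 3, 2, 1): 1 + 17 + 21 + 2 = 41
σ = (1, 0, 2, 3): 26 + 25 + 21 + (-1) = 71
σ = (1, 0, 3, 2): 26 + 25 + 26 + (-3) = 74
σ = (1, 2, 0, 3): 26 + 0 + 20 + (-1) = 45
σ = (1, 2, 3, 0): 26 + 0 + 26 + (-2) = 50
σ = (1, 3, 0, 2): 26 + 17 + 20 + (-3) = 60
σ = (1, 3, 2, 0): 26 + 17 + 21 + (-2) = 62
σ = (2, 0, 1, 3): 26 + 25 + 13 + (-1) = 63
σ = (2, 0, 3, 1): 26 + 25 + 26 + 2 = 79
σ = (2, 1, 0, 3): 26 + (-4) + 20 + (-1) = 41
σ = (2, 1, 3, 0): 26 + (-4) + 26 + (-2) = 46
σ = (2, 3, 0, 1): 26 + 17 + 20 + 2 = 65
σ = (2, 3, 1, 0): 26 + 17 + 13 + (-2) = 54
σ = (3, 0, 1, 2): 22 + 25 + 13 + (-3) = 57
σ = (3, 0, 2, 1): 22 + 25 + 21 + 2 = 70
σ = (3, 1, 0, 2): 22 + (-4) + 20 + (-3) = 35
σ = (3, 1, 2, 0): 22 + (-4) + 21 + (-2) = 37
σ = (3, 2, 0, 1): 22 + 0 + 20 + 2 = 44
σ = (3, 2, 1, 0): 22 + 0 + 13 + (-2) = 33
Optimal value attained by: σ = (0, 2, 1, 3).
Answer: det⊕(M) = 13; verdict: NONSINGULAR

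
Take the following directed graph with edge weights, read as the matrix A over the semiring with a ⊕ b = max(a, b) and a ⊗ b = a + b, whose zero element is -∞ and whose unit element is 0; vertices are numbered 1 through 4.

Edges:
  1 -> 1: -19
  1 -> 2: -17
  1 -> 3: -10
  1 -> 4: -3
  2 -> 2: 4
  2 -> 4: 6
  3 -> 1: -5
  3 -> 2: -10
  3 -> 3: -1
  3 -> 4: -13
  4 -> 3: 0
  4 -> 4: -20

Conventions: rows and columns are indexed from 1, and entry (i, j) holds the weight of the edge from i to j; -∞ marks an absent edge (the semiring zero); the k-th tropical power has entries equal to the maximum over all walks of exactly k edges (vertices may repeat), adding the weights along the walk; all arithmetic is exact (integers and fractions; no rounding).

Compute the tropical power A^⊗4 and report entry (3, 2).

A^⊗2:
  [-15, -13, -3, -11]
  [-∞, 8, 6, 10]
  [-6, -6, -2, -4]
  [-5, -10, -1, -13]
A^⊗3:
  [-8, -9, -4, -7]
  [1, 12, 10, 14]
  [-7, -2, -3, 0]
  [-6, -6, -2, -4]
A^⊗4:
  [-9, -5, -5, -3]
  [5, 16, 14, 18]
  [-8, 2, 0, 4]
  [-7, -2, -3, 0]
Key observation: the optimum is the walk 3->2->2->2->2, with weight (-10) + 4 + 4 + 4 = 2.
Optimal value attained by: walk 3->2->2->2->2.
Answer: (A^⊗4)[3][2] = 2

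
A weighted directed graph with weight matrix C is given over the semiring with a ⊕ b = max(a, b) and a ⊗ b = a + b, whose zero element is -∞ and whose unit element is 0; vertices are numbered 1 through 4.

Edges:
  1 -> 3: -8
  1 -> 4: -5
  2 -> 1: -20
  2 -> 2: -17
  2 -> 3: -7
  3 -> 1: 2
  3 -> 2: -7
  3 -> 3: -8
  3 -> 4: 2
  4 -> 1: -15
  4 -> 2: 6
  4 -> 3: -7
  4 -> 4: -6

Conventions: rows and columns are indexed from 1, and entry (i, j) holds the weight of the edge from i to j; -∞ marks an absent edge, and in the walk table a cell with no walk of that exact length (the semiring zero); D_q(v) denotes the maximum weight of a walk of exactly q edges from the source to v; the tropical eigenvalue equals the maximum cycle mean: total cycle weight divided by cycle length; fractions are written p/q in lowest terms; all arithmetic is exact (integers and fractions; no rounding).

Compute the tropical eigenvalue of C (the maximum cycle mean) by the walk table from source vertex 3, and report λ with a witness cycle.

q=0: [-∞, -∞, 0, -∞]
q=1: [2, -7, -8, 2]
q=2: [-6, 8, -5, -3]
q=3: [-3, 3, 1, -3]
q=4: [3, 3, -4, 3]
Optimal cycle mean attained by: cycle 2->3->4->2, total (-7) + 2 + 6, length 3.
Answer: λ = 1/3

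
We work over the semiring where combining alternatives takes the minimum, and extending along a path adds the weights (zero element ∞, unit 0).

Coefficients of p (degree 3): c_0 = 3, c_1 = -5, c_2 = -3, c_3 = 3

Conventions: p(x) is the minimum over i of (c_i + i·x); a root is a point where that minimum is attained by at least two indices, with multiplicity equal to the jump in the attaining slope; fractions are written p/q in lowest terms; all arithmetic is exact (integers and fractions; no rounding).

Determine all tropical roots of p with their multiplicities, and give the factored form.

hull edge (i=0, c=3) to (i=1, c=-5): slope -8, span 1
hull edge (i=1, c=-5) to (i=2, c=-3): slope 2, span 1
hull edge (i=2, c=-3) to (i=3, c=3): slope 6, span 1
Factored form: p(x) = 3 ⊗ (x ⊕ (-6)) ⊗ (x ⊕ (-2)) ⊗ (x ⊕ 8)
Answer: roots = -6 (mult 1), -2 (mult 1), 8 (mult 1)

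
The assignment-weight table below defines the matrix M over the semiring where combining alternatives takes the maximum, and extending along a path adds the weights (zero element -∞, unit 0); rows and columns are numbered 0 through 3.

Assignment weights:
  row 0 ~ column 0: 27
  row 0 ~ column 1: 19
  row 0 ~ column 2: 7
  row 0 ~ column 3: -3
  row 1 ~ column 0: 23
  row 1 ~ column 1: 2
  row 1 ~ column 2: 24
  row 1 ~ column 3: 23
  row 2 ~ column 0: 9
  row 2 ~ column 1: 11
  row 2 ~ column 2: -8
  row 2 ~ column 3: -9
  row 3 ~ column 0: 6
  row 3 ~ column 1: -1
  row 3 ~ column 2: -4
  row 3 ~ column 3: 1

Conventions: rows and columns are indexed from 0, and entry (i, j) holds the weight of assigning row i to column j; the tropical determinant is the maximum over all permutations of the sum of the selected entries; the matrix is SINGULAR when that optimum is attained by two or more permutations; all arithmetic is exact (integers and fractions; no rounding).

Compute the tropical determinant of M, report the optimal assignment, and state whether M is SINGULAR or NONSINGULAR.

σ = (0, 1, 2, 3): 27 + 2 + (-8) + 1 = 22
σ = (0, 1, 3, 2): 27 + 2 + (-9) + (-4) = 16
σ = (0, 2, 1, 3): 27 + 24 + 11 + 1 = 63
σ = (0, 2, 3, 1): 27 + 24 + (-9) + (-1) = 41
σ = (0, 3, 1, 2): 27 + 23 + 11 + (-4) = 57
σ = (0, 3, 2, 1): 27 + 23 + (-8) + (-1) = 41
σ = (1, 0, 2, 3): 19 + 23 + (-8) + 1 = 35
σ = (1, 0, 3, 2): 19 + 23 + (-9) + (-4) = 29
σ = (1, 2, 0, 3): 19 + 24 + 9 + 1 = 53
σ = (1, 2, 3, 0): 19 + 24 + (-9) + 6 = 40
σ = (1, 3, 0, 2): 19 + 23 + 9 + (-4) = 47
σ = (1, 3, 2, 0): 19 + 23 + (-8) + 6 = 40
σ = (2, 0, 1, 3): 7 + 23 + 11 + 1 = 42
σ = (2, 0, 3, 1): 7 + 23 + (-9) + (-1) = 20
σ = (2, 1, 0, 3): 7 + 2 + 9 + 1 = 19
σ = (2, 1, 3, 0): 7 + 2 + (-9) + 6 = 6
σ = (2, 3, 0, 1): 7 + 23 + 9 + (-1) = 38
σ = (2, 3, 1, 0): 7 + 23 + 11 + 6 = 47
σ = (3, 0, 1, 2): (-3) + 23 + 11 + (-4) = 27
σ = (3, 0, 2, 1): (-3) + 23 + (-8) + (-1) = 11
σ = (3, 1, 0, 2): (-3) + 2 + 9 + (-4) = 4
σ = (3, 1, 2, 0): (-3) + 2 + (-8) + 6 = -3
σ = (3, 2, 0, 1): (-3) + 24 + 9 + (-1) = 29
σ = (3, 2, 1, 0): (-3) + 24 + 11 + 6 = 38
Optimal value attained by: σ = (0, 2, 1, 3).
Answer: det⊕(M) = 63; verdict: NONSINGULAR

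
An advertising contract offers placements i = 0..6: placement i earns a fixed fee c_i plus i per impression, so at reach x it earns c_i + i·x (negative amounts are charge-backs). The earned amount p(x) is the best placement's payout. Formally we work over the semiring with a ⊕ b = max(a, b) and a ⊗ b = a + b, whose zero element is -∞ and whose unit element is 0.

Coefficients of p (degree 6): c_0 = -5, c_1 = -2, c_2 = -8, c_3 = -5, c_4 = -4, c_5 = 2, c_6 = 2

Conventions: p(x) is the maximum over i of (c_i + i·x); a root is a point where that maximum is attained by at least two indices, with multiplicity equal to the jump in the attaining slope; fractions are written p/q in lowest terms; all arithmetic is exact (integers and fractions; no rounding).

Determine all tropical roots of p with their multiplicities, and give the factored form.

hull edge (i=0, c=-5) to (i=1, c=-2): slope 3, span 1
hull edge (i=1, c=-2) to (i=5, c=2): slope 1, span 4
hull edge (i=5, c=2) to (i=6, c=2): slope 0, span 1
Factored form: p(x) = 2 ⊗ (x ⊕ (-3)) ⊗ (x ⊕ (-1)) ⊗ (x ⊕ (-1)) ⊗ (x ⊕ (-1)) ⊗ (x ⊕ (-1)) ⊗ (x ⊕ 0)
Answer: roots = -3 (mult 1), -1 (mult 4), 0 (mult 1)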